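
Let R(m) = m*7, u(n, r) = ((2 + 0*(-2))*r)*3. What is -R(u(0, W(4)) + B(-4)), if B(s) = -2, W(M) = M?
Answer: -154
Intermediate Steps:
u(n, r) = 6*r (u(n, r) = ((2 + 0)*r)*3 = (2*r)*3 = 6*r)
R(m) = 7*m
-R(u(0, W(4)) + B(-4)) = -7*(6*4 - 2) = -7*(24 - 2) = -7*22 = -1*154 = -154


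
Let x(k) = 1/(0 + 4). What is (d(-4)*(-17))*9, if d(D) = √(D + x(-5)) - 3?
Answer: 459 - 153*I*√15/2 ≈ 459.0 - 296.28*I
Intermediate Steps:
x(k) = ¼ (x(k) = 1/4 = ¼)
d(D) = -3 + √(¼ + D) (d(D) = √(D + ¼) - 3 = √(¼ + D) - 3 = -3 + √(¼ + D))
(d(-4)*(-17))*9 = ((-3 + √(1 + 4*(-4))/2)*(-17))*9 = ((-3 + √(1 - 16)/2)*(-17))*9 = ((-3 + √(-15)/2)*(-17))*9 = ((-3 + (I*√15)/2)*(-17))*9 = ((-3 + I*√15/2)*(-17))*9 = (51 - 17*I*√15/2)*9 = 459 - 153*I*√15/2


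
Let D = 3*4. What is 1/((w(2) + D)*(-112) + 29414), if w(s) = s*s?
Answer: 1/27622 ≈ 3.6203e-5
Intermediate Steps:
w(s) = s**2
D = 12
1/((w(2) + D)*(-112) + 29414) = 1/((2**2 + 12)*(-112) + 29414) = 1/((4 + 12)*(-112) + 29414) = 1/(16*(-112) + 29414) = 1/(-1792 + 29414) = 1/27622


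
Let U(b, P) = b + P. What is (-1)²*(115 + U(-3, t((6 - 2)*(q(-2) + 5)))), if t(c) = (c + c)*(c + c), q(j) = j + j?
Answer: 176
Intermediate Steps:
q(j) = 2*j
t(c) = 4*c² (t(c) = (2*c)*(2*c) = 4*c²)
U(b, P) = P + b
(-1)²*(115 + U(-3, t((6 - 2)*(q(-2) + 5)))) = (-1)²*(115 + (4*((6 - 2)*(2*(-2) + 5))² - 3)) = 1*(115 + (4*(4*(-4 + 5))² - 3)) = 1*(115 + (4*(4*1)² - 3)) = 1*(115 + (4*4² - 3)) = 1*(115 + (4*16 - 3)) = 1*(115 + (64 - 3)) = 1*(115 + 61) = 1*176 = 176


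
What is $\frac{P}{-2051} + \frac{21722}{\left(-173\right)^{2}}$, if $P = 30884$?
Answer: $- \frac{125682202}{8769197} \approx -14.332$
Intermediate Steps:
$\frac{P}{-2051} + \frac{21722}{\left(-173\right)^{2}} = \frac{30884}{-2051} + \frac{21722}{\left(-173\right)^{2}} = 30884 \left(- \frac{1}{2051}\right) + \frac{21722}{29929} = - \frac{4412}{293} + 21722 \cdot \frac{1}{29929} = - \frac{4412}{293} + \frac{21722}{29929} = - \frac{125682202}{8769197}$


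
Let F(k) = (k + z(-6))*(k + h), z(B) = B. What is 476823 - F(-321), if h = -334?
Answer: 262638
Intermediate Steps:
F(k) = (-334 + k)*(-6 + k) (F(k) = (k - 6)*(k - 334) = (-6 + k)*(-334 + k) = (-334 + k)*(-6 + k))
476823 - F(-321) = 476823 - (2004 + (-321)² - 340*(-321)) = 476823 - (2004 + 103041 + 109140) = 476823 - 1*214185 = 476823 - 214185 = 262638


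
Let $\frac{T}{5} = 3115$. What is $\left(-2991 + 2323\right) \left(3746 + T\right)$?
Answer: $-12906428$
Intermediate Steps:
$T = 15575$ ($T = 5 \cdot 3115 = 15575$)
$\left(-2991 + 2323\right) \left(3746 + T\right) = \left(-2991 + 2323\right) \left(3746 + 15575\right) = \left(-668\right) 19321 = -12906428$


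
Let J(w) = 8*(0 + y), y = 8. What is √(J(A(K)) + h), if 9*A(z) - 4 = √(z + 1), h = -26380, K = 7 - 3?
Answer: 6*I*√731 ≈ 162.22*I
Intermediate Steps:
K = 4
A(z) = 4/9 + √(1 + z)/9 (A(z) = 4/9 + √(z + 1)/9 = 4/9 + √(1 + z)/9)
J(w) = 64 (J(w) = 8*(0 + 8) = 8*8 = 64)
√(J(A(K)) + h) = √(64 - 26380) = √(-26316) = 6*I*√731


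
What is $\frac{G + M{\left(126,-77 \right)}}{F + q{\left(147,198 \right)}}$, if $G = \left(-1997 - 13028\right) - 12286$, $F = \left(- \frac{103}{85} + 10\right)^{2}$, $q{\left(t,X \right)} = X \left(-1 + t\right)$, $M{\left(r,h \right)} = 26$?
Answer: $- \frac{65711375}{69806103} \approx -0.94134$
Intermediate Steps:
$F = \frac{558009}{7225}$ ($F = \left(\left(-103\right) \frac{1}{85} + 10\right)^{2} = \left(- \frac{103}{85} + 10\right)^{2} = \left(\frac{747}{85}\right)^{2} = \frac{558009}{7225} \approx 77.233$)
$G = -27311$ ($G = -15025 - 12286 = -27311$)
$\frac{G + M{\left(126,-77 \right)}}{F + q{\left(147,198 \right)}} = \frac{-27311 + 26}{\frac{558009}{7225} + 198 \left(-1 + 147\right)} = - \frac{27285}{\frac{558009}{7225} + 198 \cdot 146} = - \frac{27285}{\frac{558009}{7225} + 28908} = - \frac{27285}{\frac{209418309}{7225}} = \left(-27285\right) \frac{7225}{209418309} = - \frac{65711375}{69806103}$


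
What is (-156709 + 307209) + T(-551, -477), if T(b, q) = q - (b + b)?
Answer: 151125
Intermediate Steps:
T(b, q) = q - 2*b
(-156709 + 307209) + T(-551, -477) = (-156709 + 307209) + (-477 - 2*(-551)) = 150500 + (-477 + 1102) = 150500 + 625 = 151125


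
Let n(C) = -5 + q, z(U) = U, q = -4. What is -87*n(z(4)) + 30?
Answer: 813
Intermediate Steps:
n(C) = -9 (n(C) = -5 - 4 = -9)
-87*n(z(4)) + 30 = -87*(-9) + 30 = 783 + 30 = 813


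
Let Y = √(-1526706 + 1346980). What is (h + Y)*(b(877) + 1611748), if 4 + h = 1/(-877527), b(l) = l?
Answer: -808641360875/125361 + 1612625*I*√179726 ≈ -6.4505e+6 + 6.8366e+8*I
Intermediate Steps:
h = -3510109/877527 (h = -4 + 1/(-877527) = -4 - 1/877527 = -3510109/877527 ≈ -4.0000)
Y = I*√179726 (Y = √(-179726) = I*√179726 ≈ 423.94*I)
(h + Y)*(b(877) + 1611748) = (-3510109/877527 + I*√179726)*(877 + 1611748) = (-3510109/877527 + I*√179726)*1612625 = -808641360875/125361 + 1612625*I*√179726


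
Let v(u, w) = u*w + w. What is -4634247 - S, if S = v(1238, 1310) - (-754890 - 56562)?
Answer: -7068789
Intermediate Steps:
v(u, w) = w + u*w
S = 2434542 (S = 1310*(1 + 1238) - (-754890 - 56562) = 1310*1239 - 1*(-811452) = 1623090 + 811452 = 2434542)
-4634247 - S = -4634247 - 1*2434542 = -4634247 - 2434542 = -7068789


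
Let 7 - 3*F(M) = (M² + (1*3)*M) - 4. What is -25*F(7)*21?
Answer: 10325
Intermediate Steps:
F(M) = 11/3 - M - M²/3 (F(M) = 7/3 - ((M² + (1*3)*M) - 4)/3 = 7/3 - ((M² + 3*M) - 4)/3 = 7/3 - (-4 + M² + 3*M)/3 = 7/3 + (4/3 - M - M²/3) = 11/3 - M - M²/3)
-25*F(7)*21 = -25*(11/3 - 1*7 - ⅓*7²)*21 = -25*(11/3 - 7 - ⅓*49)*21 = -25*(11/3 - 7 - 49/3)*21 = -25*(-59/3)*21 = (1475/3)*21 = 10325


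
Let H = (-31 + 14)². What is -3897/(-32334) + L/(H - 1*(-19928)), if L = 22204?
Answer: 265576595/217898826 ≈ 1.2188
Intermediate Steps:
H = 289 (H = (-17)² = 289)
-3897/(-32334) + L/(H - 1*(-19928)) = -3897/(-32334) + 22204/(289 - 1*(-19928)) = -3897*(-1/32334) + 22204/(289 + 19928) = 1299/10778 + 22204/20217 = 265576595/217898826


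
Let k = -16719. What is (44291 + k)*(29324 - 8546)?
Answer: 572891016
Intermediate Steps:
(44291 + k)*(29324 - 8546) = (44291 - 16719)*(29324 - 8546) = 27572*20778 = 572891016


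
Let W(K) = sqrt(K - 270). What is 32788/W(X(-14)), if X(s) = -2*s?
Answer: -16394*I*sqrt(2)/11 ≈ -2107.7*I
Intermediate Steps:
W(K) = sqrt(-270 + K)
32788/W(X(-14)) = 32788/(sqrt(-270 - 2*(-14))) = 32788/(sqrt(-270 + 28)) = 32788/(sqrt(-242)) = 32788/((11*I*sqrt(2))) = 32788*(-I*sqrt(2)/22) = -16394*I*sqrt(2)/11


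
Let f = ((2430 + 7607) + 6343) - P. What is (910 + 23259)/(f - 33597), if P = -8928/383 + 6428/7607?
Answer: -70415922289/50095949005 ≈ -1.4056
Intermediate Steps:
P = -65453372/2913481 (P = -8928*1/383 + 6428*(1/7607) = -8928/383 + 6428/7607 = -65453372/2913481 ≈ -22.466)
f = 47788272152/2913481 (f = ((2430 + 7607) + 6343) - 1*(-65453372/2913481) = (10037 + 6343) + 65453372/2913481 = 16380 + 65453372/2913481 = 47788272152/2913481 ≈ 16402.)
(910 + 23259)/(f - 33597) = (910 + 23259)/(47788272152/2913481 - 33597) = 24169/(-50095949005/2913481) = 24169*(-2913481/50095949005) = -70415922289/50095949005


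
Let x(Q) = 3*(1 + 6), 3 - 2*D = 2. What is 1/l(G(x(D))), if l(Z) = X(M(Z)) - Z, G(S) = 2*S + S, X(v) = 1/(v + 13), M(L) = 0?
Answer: -13/818 ≈ -0.015892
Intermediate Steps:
D = ½ (D = 3/2 - ½*2 = 3/2 - 1 = ½ ≈ 0.50000)
X(v) = 1/(13 + v)
x(Q) = 21 (x(Q) = 3*7 = 21)
G(S) = 3*S
l(Z) = 1/13 - Z (l(Z) = 1/(13 + 0) - Z = 1/13 - Z)
1/l(G(x(D))) = 1/(1/13 - 3*21) = 1/(1/13 - 1*63) = 1/(1/13 - 63) = 1/(-818/13) = -13/818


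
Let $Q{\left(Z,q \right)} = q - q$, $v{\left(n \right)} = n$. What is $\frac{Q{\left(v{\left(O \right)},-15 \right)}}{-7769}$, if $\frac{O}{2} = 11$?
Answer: $0$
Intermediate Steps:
$O = 22$ ($O = 2 \cdot 11 = 22$)
$Q{\left(Z,q \right)} = 0$
$\frac{Q{\left(v{\left(O \right)},-15 \right)}}{-7769} = \frac{0}{-7769} = 0 \left(- \frac{1}{7769}\right) = 0$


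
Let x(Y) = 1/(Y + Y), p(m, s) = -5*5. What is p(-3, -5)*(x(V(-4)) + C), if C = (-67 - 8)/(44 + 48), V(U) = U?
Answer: 4325/184 ≈ 23.505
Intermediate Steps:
p(m, s) = -25
C = -75/92 ≈ -0.81522
x(Y) = 1/(2*Y)
p(-3, -5)*(x(V(-4)) + C) = -25*((½)/(-4) - 75/92) = -25*((½)*(-¼) - 75/92) = -25*(-⅛ - 75/92) = -25*(-173/184) = 4325/184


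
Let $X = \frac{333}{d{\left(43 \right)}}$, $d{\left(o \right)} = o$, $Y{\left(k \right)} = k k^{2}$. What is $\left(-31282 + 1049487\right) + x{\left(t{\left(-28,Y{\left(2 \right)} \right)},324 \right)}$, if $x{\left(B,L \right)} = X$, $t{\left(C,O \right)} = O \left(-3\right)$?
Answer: $\frac{43783148}{43} \approx 1.0182 \cdot 10^{6}$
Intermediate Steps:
$Y{\left(k \right)} = k^{3}$
$t{\left(C,O \right)} = - 3 O$
$X = \frac{333}{43} \approx 7.7442$
$x{\left(B,L \right)} = \frac{333}{43}$
$\left(-31282 + 1049487\right) + x{\left(t{\left(-28,Y{\left(2 \right)} \right)},324 \right)} = \left(-31282 + 1049487\right) + \frac{333}{43} = 1018205 + \frac{333}{43} = \frac{43783148}{43}$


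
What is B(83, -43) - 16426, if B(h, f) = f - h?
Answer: -16552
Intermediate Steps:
B(83, -43) - 16426 = (-43 - 1*83) - 16426 = (-43 - 83) - 16426 = -126 - 16426 = -16552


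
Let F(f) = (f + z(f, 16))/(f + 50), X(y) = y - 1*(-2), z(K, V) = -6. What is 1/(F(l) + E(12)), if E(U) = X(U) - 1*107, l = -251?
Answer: -201/18436 ≈ -0.010903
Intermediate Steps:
X(y) = 2 + y (X(y) = y + 2 = 2 + y)
F(f) = (-6 + f)/(50 + f) (F(f) = (f - 6)/(f + 50) = (-6 + f)/(50 + f))
E(U) = -105 + U (E(U) = (2 + U) - 1*107 = (2 + U) - 107 = -105 + U)
1/(F(l) + E(12)) = 1/((-6 - 251)/(50 - 251) + (-105 + 12)) = 1/(-257/(-201) - 93) = 1/(-1/201*(-257) - 93) = 1/(257/201 - 93) = 1/(-18436/201) = -201/18436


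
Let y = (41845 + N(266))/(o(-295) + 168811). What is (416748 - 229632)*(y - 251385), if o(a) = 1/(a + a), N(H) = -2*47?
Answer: -4684924619837529300/99598489 ≈ -4.7038e+10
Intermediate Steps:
N(H) = -94
o(a) = 1/(2*a)
y = 24633090/99598489 (y = (41845 - 94)/((1/2)/(-295) + 168811) = 41751/((1/2)*(-1/295) + 168811) = 41751/(-1/590 + 168811) = 41751/(99598489/590) = 41751*(590/99598489) = 24633090/99598489 ≈ 0.24732)
(416748 - 229632)*(y - 251385) = (416748 - 229632)*(24633090/99598489 - 251385) = 187116*(-25037541524175/99598489) = -4684924619837529300/99598489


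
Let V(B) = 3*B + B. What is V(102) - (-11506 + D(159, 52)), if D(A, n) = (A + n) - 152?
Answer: 11855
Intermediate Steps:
D(A, n) = -152 + A + n
V(B) = 4*B
V(102) - (-11506 + D(159, 52)) = 4*102 - (-11506 + (-152 + 159 + 52)) = 408 - (-11506 + 59) = 408 - 1*(-11447) = 408 + 11447 = 11855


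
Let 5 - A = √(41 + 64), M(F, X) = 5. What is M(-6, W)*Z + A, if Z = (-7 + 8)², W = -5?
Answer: 10 - √105 ≈ -0.24695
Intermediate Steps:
A = 5 - √105 (A = 5 - √(41 + 64) = 5 - √105 ≈ -5.2469)
Z = 1 (Z = 1² = 1)
M(-6, W)*Z + A = 5*1 + (5 - √105) = 5 + (5 - √105) = 10 - √105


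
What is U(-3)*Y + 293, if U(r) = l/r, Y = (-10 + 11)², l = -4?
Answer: 883/3 ≈ 294.33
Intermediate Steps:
Y = 1 (Y = 1² = 1)
U(r) = -4/r
U(-3)*Y + 293 = -4/(-3)*1 + 293 = -4*(-⅓)*1 + 293 = (4/3)*1 + 293 = 4/3 + 293 = 883/3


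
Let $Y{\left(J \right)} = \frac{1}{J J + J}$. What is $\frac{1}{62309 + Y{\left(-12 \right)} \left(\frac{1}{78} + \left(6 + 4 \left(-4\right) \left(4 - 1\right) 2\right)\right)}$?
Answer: $\frac{10296}{641526445} \approx 1.6049 \cdot 10^{-5}$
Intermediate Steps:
$Y{\left(J \right)} = \frac{1}{J + J^{2}}$ ($Y{\left(J \right)} = \frac{1}{J^{2} + J} = \frac{1}{J + J^{2}}$)
$\frac{1}{62309 + Y{\left(-12 \right)} \left(\frac{1}{78} + \left(6 + 4 \left(-4\right) \left(4 - 1\right) 2\right)\right)} = \frac{1}{62309 + \frac{1}{\left(-12\right) \left(1 - 12\right)} \left(\frac{1}{78} + \left(6 + 4 \left(-4\right) \left(4 - 1\right) 2\right)\right)} = \frac{1}{62309 + - \frac{1}{12 \left(-11\right)} \left(\frac{1}{78} + \left(6 + \left(-16\right) 3 \cdot 2\right)\right)} = \frac{1}{62309 + \left(- \frac{1}{12}\right) \left(- \frac{1}{11}\right) \left(\frac{1}{78} + \left(6 - 96\right)\right)} = \frac{1}{62309 + \frac{\frac{1}{78} + \left(6 - 96\right)}{132}} = \frac{1}{62309 + \frac{\frac{1}{78} - 90}{132}} = \frac{1}{62309 + \frac{1}{132} \left(- \frac{7019}{78}\right)} = \frac{1}{62309 - \frac{7019}{10296}} = \frac{1}{\frac{641526445}{10296}} = \frac{10296}{641526445}$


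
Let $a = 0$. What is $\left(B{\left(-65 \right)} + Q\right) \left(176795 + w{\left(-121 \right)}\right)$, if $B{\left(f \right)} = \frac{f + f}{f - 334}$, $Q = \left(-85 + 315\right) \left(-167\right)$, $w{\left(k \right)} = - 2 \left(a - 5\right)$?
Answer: $- \frac{903205985100}{133} \approx -6.791 \cdot 10^{9}$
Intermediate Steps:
$w{\left(k \right)} = 10$ ($w{\left(k \right)} = - 2 \left(0 - 5\right) = \left(-2\right) \left(-5\right) = 10$)
$Q = -38410$ ($Q = 230 \left(-167\right) = -38410$)
$B{\left(f \right)} = \frac{2 f}{-334 + f}$
$\left(B{\left(-65 \right)} + Q\right) \left(176795 + w{\left(-121 \right)}\right) = \left(2 \left(-65\right) \frac{1}{-334 - 65} - 38410\right) \left(176795 + 10\right) = \left(2 \left(-65\right) \frac{1}{-399} - 38410\right) 176805 = \left(2 \left(-65\right) \left(- \frac{1}{399}\right) - 38410\right) 176805 = \left(\frac{130}{399} - 38410\right) 176805 = \left(- \frac{15325460}{399}\right) 176805 = - \frac{903205985100}{133}$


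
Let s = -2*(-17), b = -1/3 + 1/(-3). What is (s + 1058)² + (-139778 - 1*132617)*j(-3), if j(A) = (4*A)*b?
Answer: -986696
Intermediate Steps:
b = -⅔ (b = -1*⅓ + 1*(-⅓) = -⅓ - ⅓ = -⅔ ≈ -0.66667)
s = 34
j(A) = -8*A/3 (j(A) = (4*A)*(-⅔) = -8*A/3)
(s + 1058)² + (-139778 - 1*132617)*j(-3) = (34 + 1058)² + (-139778 - 1*132617)*(-8/3*(-3)) = 1092² + (-139778 - 132617)*8 = 1192464 - 272395*8 = 1192464 - 2179160 = -986696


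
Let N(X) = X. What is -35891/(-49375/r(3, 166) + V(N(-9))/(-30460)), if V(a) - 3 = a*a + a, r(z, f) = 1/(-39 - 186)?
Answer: -218647972/67678312485 ≈ -0.0032307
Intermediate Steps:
r(z, f) = -1/225 (r(z, f) = 1/(-225) = -1/225)
V(a) = 3 + a + a**2 (V(a) = 3 + (a*a + a) = 3 + (a**2 + a) = 3 + (a + a**2) = 3 + a + a**2)
-35891/(-49375/r(3, 166) + V(N(-9))/(-30460)) = -35891/(-49375/(-1/225) + (3 - 9 + (-9)**2)/(-30460)) = -35891/(-49375*(-225) + (3 - 9 + 81)*(-1/30460)) = -35891/(11109375 + 75*(-1/30460)) = -35891/(11109375 - 15/6092) = -35891/67678312485/6092 = -35891*6092/67678312485 = -218647972/67678312485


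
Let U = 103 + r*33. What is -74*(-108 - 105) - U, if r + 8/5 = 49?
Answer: 70474/5 ≈ 14095.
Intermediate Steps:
r = 237/5 (r = -8/5 + 49 = 237/5 ≈ 47.400)
U = 8336/5 (U = 103 + (237/5)*33 = 103 + 7821/5 = 8336/5 ≈ 1667.2)
-74*(-108 - 105) - U = -74*(-108 - 105) - 1*8336/5 = -74*(-213) - 8336/5 = 15762 - 8336/5 = 70474/5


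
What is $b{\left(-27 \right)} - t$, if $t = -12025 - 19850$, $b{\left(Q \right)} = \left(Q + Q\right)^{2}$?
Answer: $34791$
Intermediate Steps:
$b{\left(Q \right)} = 4 Q^{2}$ ($b{\left(Q \right)} = \left(2 Q\right)^{2} = 4 Q^{2}$)
$t = -31875$ ($t = -12025 - 19850 = -31875$)
$b{\left(-27 \right)} - t = 4 \left(-27\right)^{2} - -31875 = 4 \cdot 729 + 31875 = 2916 + 31875 = 34791$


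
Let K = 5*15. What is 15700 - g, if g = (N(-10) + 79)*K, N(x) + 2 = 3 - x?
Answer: 8950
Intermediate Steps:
N(x) = 1 - x (N(x) = -2 + (3 - x) = 1 - x)
K = 75
g = 6750 (g = ((1 - 1*(-10)) + 79)*75 = ((1 + 10) + 79)*75 = (11 + 79)*75 = 90*75 = 6750)
15700 - g = 15700 - 1*6750 = 15700 - 6750 = 8950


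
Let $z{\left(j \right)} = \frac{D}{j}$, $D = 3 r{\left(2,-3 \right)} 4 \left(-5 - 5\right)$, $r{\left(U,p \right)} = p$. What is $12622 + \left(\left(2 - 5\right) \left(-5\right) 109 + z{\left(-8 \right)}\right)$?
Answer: $14212$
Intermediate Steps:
$D = 360$ ($D = 3 \left(-3\right) 4 \left(-5 - 5\right) = - 9 \cdot 4 \left(-10\right) = \left(-9\right) \left(-40\right) = 360$)
$z{\left(j \right)} = \frac{360}{j}$
$12622 + \left(\left(2 - 5\right) \left(-5\right) 109 + z{\left(-8 \right)}\right) = 12622 + \left(\left(2 - 5\right) \left(-5\right) 109 + \frac{360}{-8}\right) = 12622 + \left(\left(-3\right) \left(-5\right) 109 + 360 \left(- \frac{1}{8}\right)\right) = 12622 + \left(15 \cdot 109 - 45\right) = 12622 + \left(1635 - 45\right) = 12622 + 1590 = 14212$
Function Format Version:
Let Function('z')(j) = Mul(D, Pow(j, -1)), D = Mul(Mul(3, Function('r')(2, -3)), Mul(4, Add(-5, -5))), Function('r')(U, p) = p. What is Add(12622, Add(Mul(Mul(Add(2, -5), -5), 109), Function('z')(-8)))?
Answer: 14212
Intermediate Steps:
D = 360 (D = Mul(Mul(3, -3), Mul(4, Add(-5, -5))) = Mul(-9, Mul(4, -10)) = Mul(-9, -40) = 360)
Function('z')(j) = Mul(360, Pow(j, -1))
Add(12622, Add(Mul(Mul(Add(2, -5), -5), 109), Function('z')(-8))) = Add(12622, Add(Mul(Mul(Add(2, -5), -5), 109), Mul(360, Pow(-8, -1)))) = Add(12622, Add(Mul(Mul(-3, -5), 109), Mul(360, Rational(-1, 8)))) = Add(12622, Add(Mul(15, 109), -45)) = Add(12622, Add(1635, -45)) = Add(12622, 1590) = 14212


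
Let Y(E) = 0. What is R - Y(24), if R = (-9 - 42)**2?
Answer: 2601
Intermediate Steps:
R = 2601 (R = (-51)**2 = 2601)
R - Y(24) = 2601 - 1*0 = 2601 + 0 = 2601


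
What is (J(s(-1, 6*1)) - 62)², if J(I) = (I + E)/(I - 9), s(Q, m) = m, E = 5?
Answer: 38809/9 ≈ 4312.1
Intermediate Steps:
J(I) = (5 + I)/(-9 + I) (J(I) = (I + 5)/(I - 9) = (5 + I)/(-9 + I))
(J(s(-1, 6*1)) - 62)² = ((5 + 6*1)/(-9 + 6*1) - 62)² = ((5 + 6)/(-9 + 6) - 62)² = (11/(-3) - 62)² = (-⅓*11 - 62)² = (-11/3 - 62)² = (-197/3)² = 38809/9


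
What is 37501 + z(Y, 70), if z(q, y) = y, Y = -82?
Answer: 37571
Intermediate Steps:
37501 + z(Y, 70) = 37501 + 70 = 37571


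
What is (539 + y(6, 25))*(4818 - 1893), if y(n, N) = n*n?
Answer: 1681875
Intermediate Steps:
y(n, N) = n²
(539 + y(6, 25))*(4818 - 1893) = (539 + 6²)*(4818 - 1893) = (539 + 36)*2925 = 575*2925 = 1681875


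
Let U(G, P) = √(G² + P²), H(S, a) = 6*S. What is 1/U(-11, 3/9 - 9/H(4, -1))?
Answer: 24*√69697/69697 ≈ 0.090908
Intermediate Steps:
1/U(-11, 3/9 - 9/H(4, -1)) = 1/(√((-11)² + (3/9 - 9/(6*4))²)) = 1/(√(121 + (3*(⅑) - 9/24)²)) = 1/(√(121 + (⅓ - 9*1/24)²)) = 1/(√(121 + (⅓ - 3/8)²)) = 1/(√(121 + (-1/24)²)) = 1/(√(121 + 1/576)) = 1/(√(69697/576)) = 1/(√69697/24) = 24*√69697/69697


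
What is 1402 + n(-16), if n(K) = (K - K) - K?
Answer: 1418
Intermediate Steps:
n(K) = -K (n(K) = 0 - K = -K)
1402 + n(-16) = 1402 - 1*(-16) = 1402 + 16 = 1418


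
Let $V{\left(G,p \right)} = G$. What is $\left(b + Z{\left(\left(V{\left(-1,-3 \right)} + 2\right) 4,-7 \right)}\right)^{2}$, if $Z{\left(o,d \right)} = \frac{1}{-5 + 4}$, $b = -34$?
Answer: $1225$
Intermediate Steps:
$Z{\left(o,d \right)} = -1$ ($Z{\left(o,d \right)} = \frac{1}{-1} = -1$)
$\left(b + Z{\left(\left(V{\left(-1,-3 \right)} + 2\right) 4,-7 \right)}\right)^{2} = \left(-34 - 1\right)^{2} = \left(-35\right)^{2} = 1225$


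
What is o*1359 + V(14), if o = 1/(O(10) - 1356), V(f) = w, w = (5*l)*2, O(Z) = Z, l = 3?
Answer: 39021/1346 ≈ 28.990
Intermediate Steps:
w = 30 (w = (5*3)*2 = 15*2 = 30)
V(f) = 30
o = -1/1346 (o = 1/(10 - 1356) = 1/(-1346) = -1/1346 ≈ -0.00074294)
o*1359 + V(14) = -1/1346*1359 + 30 = -1359/1346 + 30 = 39021/1346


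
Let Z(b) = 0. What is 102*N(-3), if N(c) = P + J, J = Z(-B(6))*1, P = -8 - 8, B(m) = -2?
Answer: -1632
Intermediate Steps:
P = -16
J = 0 (J = 0*1 = 0)
N(c) = -16 (N(c) = -16 + 0 = -16)
102*N(-3) = 102*(-16) = -1632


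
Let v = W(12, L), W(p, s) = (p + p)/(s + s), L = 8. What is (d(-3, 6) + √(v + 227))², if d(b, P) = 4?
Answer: (8 + √914)²/4 ≈ 365.43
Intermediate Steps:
W(p, s) = p/s (W(p, s) = (2*p)/((2*s)) = (2*p)*(1/(2*s)) = p/s)
v = 3/2 (v = 12/8 = 12*(⅛) = 3/2 ≈ 1.5000)
(d(-3, 6) + √(v + 227))² = (4 + √(3/2 + 227))² = (4 + √(457/2))² = (4 + √914/2)²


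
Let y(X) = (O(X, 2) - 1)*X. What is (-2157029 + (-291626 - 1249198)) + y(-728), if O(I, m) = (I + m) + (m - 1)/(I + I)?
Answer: -6337193/2 ≈ -3.1686e+6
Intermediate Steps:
O(I, m) = I + m + (-1 + m)/(2*I) (O(I, m) = (I + m) + (-1 + m)/((2*I)) = (I + m) + (-1 + m)*(1/(2*I)) = (I + m) + (-1 + m)/(2*I) = I + m + (-1 + m)/(2*I))
y(X) = X*(-1 + (1 + 2*X*(2 + X))/(2*X)) (y(X) = ((-1 + 2 + 2*X*(X + 2))/(2*X) - 1)*X = ((-1 + 2 + 2*X*(2 + X))/(2*X) - 1)*X = ((1 + 2*X*(2 + X))/(2*X) - 1)*X = (-1 + (1 + 2*X*(2 + X))/(2*X))*X = X*(-1 + (1 + 2*X*(2 + X))/(2*X)))
(-2157029 + (-291626 - 1249198)) + y(-728) = (-2157029 + (-291626 - 1249198)) + (½ - 728 + (-728)²) = (-2157029 - 1540824) + (½ - 728 + 529984) = -3697853 + 1058513/2 = -6337193/2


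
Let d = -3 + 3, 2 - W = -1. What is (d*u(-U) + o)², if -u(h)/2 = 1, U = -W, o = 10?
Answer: 100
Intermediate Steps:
W = 3 (W = 2 - 1*(-1) = 2 + 1 = 3)
U = -3 (U = -1*3 = -3)
u(h) = -2 (u(h) = -2*1 = -2)
d = 0
(d*u(-U) + o)² = (0*(-2) + 10)² = (0 + 10)² = 10² = 100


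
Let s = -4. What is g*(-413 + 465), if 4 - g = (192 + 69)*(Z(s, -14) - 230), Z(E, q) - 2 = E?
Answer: 3148912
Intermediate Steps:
Z(E, q) = 2 + E
g = 60556 (g = 4 - (192 + 69)*((2 - 4) - 230) = 4 - 261*(-2 - 230) = 4 - 261*(-232) = 4 - 1*(-60552) = 4 + 60552 = 60556)
g*(-413 + 465) = 60556*(-413 + 465) = 60556*52 = 3148912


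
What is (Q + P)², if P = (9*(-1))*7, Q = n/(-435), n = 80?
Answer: 30217009/7569 ≈ 3992.2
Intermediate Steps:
Q = -16/87 (Q = 80/(-435) = 80*(-1/435) = -16/87 ≈ -0.18391)
P = -63 (P = -9*7 = -63)
(Q + P)² = (-16/87 - 63)² = (-5497/87)² = 30217009/7569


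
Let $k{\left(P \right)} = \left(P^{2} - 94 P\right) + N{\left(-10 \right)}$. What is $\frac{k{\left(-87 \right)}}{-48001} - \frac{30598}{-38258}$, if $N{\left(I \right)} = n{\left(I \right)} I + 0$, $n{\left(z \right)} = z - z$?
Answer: $\frac{433142936}{918211129} \approx 0.47172$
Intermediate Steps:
$n{\left(z \right)} = 0$
$N{\left(I \right)} = 0$ ($N{\left(I \right)} = 0 I + 0 = 0 + 0 = 0$)
$k{\left(P \right)} = P^{2} - 94 P$ ($k{\left(P \right)} = \left(P^{2} - 94 P\right) + 0 = P^{2} - 94 P$)
$\frac{k{\left(-87 \right)}}{-48001} - \frac{30598}{-38258} = \frac{\left(-87\right) \left(-94 - 87\right)}{-48001} - \frac{30598}{-38258} = \left(-87\right) \left(-181\right) \left(- \frac{1}{48001}\right) - - \frac{15299}{19129} = 15747 \left(- \frac{1}{48001}\right) + \frac{15299}{19129} = - \frac{15747}{48001} + \frac{15299}{19129} = \frac{433142936}{918211129}$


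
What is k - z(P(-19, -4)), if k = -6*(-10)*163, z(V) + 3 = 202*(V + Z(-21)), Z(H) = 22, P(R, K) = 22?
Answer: 895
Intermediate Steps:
z(V) = 4441 + 202*V (z(V) = -3 + 202*(V + 22) = -3 + 202*(22 + V) = -3 + (4444 + 202*V) = 4441 + 202*V)
k = 9780 (k = 60*163 = 9780)
k - z(P(-19, -4)) = 9780 - (4441 + 202*22) = 9780 - (4441 + 4444) = 9780 - 1*8885 = 9780 - 8885 = 895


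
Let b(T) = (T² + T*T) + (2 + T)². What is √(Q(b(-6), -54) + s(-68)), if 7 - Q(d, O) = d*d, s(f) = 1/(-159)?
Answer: 2*I*√48899814/159 ≈ 87.96*I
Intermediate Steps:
s(f) = -1/159
b(T) = (2 + T)² + 2*T² (b(T) = (T² + T²) + (2 + T)² = 2*T² + (2 + T)² = (2 + T)² + 2*T²)
Q(d, O) = 7 - d² (Q(d, O) = 7 - d*d = 7 - d²)
√(Q(b(-6), -54) + s(-68)) = √((7 - ((2 - 6)² + 2*(-6)²)²) - 1/159) = √((7 - ((-4)² + 2*36)²) - 1/159) = √((7 - (16 + 72)²) - 1/159) = √((7 - 1*88²) - 1/159) = √((7 - 1*7744) - 1/159) = √((7 - 7744) - 1/159) = √(-7737 - 1/159) = √(-1230184/159) = 2*I*√48899814/159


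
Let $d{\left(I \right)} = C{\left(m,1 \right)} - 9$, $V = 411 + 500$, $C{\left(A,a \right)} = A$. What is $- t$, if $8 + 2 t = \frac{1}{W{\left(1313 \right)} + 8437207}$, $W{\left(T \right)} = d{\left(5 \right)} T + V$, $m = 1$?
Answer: $\frac{67420911}{16855228} \approx 4.0$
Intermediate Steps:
$V = 911$
$d{\left(I \right)} = -8$ ($d{\left(I \right)} = 1 - 9 = -8$)
$W{\left(T \right)} = 911 - 8 T$ ($W{\left(T \right)} = - 8 T + 911 = 911 - 8 T$)
$t = - \frac{67420911}{16855228}$ ($t = -4 + \frac{1}{2 \left(\left(911 - 10504\right) + 8437207\right)} = -4 + \frac{1}{2 \left(-9593 + 8437207\right)} = -4 + \frac{1}{2 \cdot 8427614} = -4 + \frac{1}{2} \cdot \frac{1}{8427614} = -4 + \frac{1}{16855228} = - \frac{67420911}{16855228} \approx -4.0$)
$- t = \left(-1\right) \left(- \frac{67420911}{16855228}\right) = \frac{67420911}{16855228}$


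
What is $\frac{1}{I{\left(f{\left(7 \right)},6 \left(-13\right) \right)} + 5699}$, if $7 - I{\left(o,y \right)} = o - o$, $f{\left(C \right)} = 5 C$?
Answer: $\frac{1}{5706} \approx 0.00017525$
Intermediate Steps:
$I{\left(o,y \right)} = 7$ ($I{\left(o,y \right)} = 7 - \left(o - o\right) = 7 - 0 = 7 + 0 = 7$)
$\frac{1}{I{\left(f{\left(7 \right)},6 \left(-13\right) \right)} + 5699} = \frac{1}{7 + 5699} = \frac{1}{5706}$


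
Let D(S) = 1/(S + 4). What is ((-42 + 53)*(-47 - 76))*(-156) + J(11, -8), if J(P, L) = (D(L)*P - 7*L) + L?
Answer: 844453/4 ≈ 2.1111e+5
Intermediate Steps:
D(S) = 1/(4 + S)
J(P, L) = -6*L + P/(4 + L) (J(P, L) = (P/(4 + L) - 7*L) + L = (-7*L + P/(4 + L)) + L = -6*L + P/(4 + L))
((-42 + 53)*(-47 - 76))*(-156) + J(11, -8) = ((-42 + 53)*(-47 - 76))*(-156) + (11 - 6*(-8)*(4 - 8))/(4 - 8) = (11*(-123))*(-156) + (11 - 6*(-8)*(-4))/(-4) = -1353*(-156) - (11 - 192)/4 = 211068 - 1/4*(-181) = 211068 + 181/4 = 844453/4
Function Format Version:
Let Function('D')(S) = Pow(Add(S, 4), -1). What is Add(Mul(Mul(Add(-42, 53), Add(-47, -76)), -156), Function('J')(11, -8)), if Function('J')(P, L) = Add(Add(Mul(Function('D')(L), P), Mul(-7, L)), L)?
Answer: Rational(844453, 4) ≈ 2.1111e+5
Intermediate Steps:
Function('D')(S) = Pow(Add(4, S), -1)
Function('J')(P, L) = Add(Mul(-6, L), Mul(P, Pow(Add(4, L), -1))) (Function('J')(P, L) = Add(Add(Mul(Pow(Add(4, L), -1), P), Mul(-7, L)), L) = Add(Add(Mul(P, Pow(Add(4, L), -1)), Mul(-7, L)), L) = Add(Add(Mul(-7, L), Mul(P, Pow(Add(4, L), -1))), L) = Add(Mul(-6, L), Mul(P, Pow(Add(4, L), -1))))
Add(Mul(Mul(Add(-42, 53), Add(-47, -76)), -156), Function('J')(11, -8)) = Add(Mul(Mul(Add(-42, 53), Add(-47, -76)), -156), Mul(Pow(Add(4, -8), -1), Add(11, Mul(-6, -8, Add(4, -8))))) = Add(Mul(Mul(11, -123), -156), Mul(Pow(-4, -1), Add(11, Mul(-6, -8, -4)))) = Add(Mul(-1353, -156), Mul(Rational(-1, 4), Add(11, -192))) = Add(211068, Mul(Rational(-1, 4), -181)) = Add(211068, Rational(181, 4)) = Rational(844453, 4)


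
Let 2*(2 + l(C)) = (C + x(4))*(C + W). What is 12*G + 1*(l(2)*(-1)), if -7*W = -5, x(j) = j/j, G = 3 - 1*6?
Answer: -533/14 ≈ -38.071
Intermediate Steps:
G = -3 (G = 3 - 6 = -3)
x(j) = 1
W = 5/7 (W = -⅐*(-5) = 5/7 ≈ 0.71429)
l(C) = -2 + (1 + C)*(5/7 + C)/2 (l(C) = -2 + ((C + 1)*(C + 5/7))/2 = -2 + ((1 + C)*(5/7 + C))/2 = -2 + (1 + C)*(5/7 + C)/2)
12*G + 1*(l(2)*(-1)) = 12*(-3) + 1*((-23/14 + (½)*2² + (6/7)*2)*(-1)) = -36 + 1*((-23/14 + (½)*4 + 12/7)*(-1)) = -36 + 1*((-23/14 + 2 + 12/7)*(-1)) = -36 + 1*((29/14)*(-1)) = -36 + 1*(-29/14) = -36 - 29/14 = -533/14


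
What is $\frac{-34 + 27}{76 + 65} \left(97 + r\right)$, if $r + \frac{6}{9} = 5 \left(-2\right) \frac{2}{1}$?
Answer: $- \frac{1603}{423} \approx -3.7896$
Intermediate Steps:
$r = - \frac{62}{3}$ ($r = - \frac{2}{3} + 5 \left(-2\right) \frac{2}{1} = - \frac{2}{3} - 10 \cdot 2 \cdot 1 = - \frac{2}{3} - 20 = - \frac{62}{3} \approx -20.667$)
$\frac{-34 + 27}{76 + 65} \left(97 + r\right) = \frac{-34 + 27}{76 + 65} \left(97 - \frac{62}{3}\right) = - \frac{7}{141} \cdot \frac{229}{3} = \left(-7\right) \frac{1}{141} \cdot \frac{229}{3} = \left(- \frac{7}{141}\right) \frac{229}{3} = - \frac{1603}{423}$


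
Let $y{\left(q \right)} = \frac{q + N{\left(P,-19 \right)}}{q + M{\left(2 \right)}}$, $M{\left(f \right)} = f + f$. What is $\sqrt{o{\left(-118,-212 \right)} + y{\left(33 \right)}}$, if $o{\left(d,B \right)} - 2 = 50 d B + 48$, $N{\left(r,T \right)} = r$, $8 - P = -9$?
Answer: $\frac{10 \sqrt{17124155}}{37} \approx 1118.4$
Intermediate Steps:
$P = 17$ ($P = 8 - -9 = 8 + 9 = 17$)
$M{\left(f \right)} = 2 f$
$o{\left(d,B \right)} = 50 + 50 B d$ ($o{\left(d,B \right)} = 2 + \left(50 d B + 48\right) = 2 + \left(50 B d + 48\right) = 2 + \left(48 + 50 B d\right) = 50 + 50 B d$)
$y{\left(q \right)} = \frac{17 + q}{4 + q}$ ($y{\left(q \right)} = \frac{q + 17}{q + 2 \cdot 2} = \frac{17 + q}{q + 4} = \frac{17 + q}{4 + q}$)
$\sqrt{o{\left(-118,-212 \right)} + y{\left(33 \right)}} = \sqrt{\left(50 + 50 \left(-212\right) \left(-118\right)\right) + \frac{17 + 33}{4 + 33}} = \sqrt{\left(50 + 1250800\right) + \frac{1}{37} \cdot 50} = \sqrt{1250850 + \frac{1}{37} \cdot 50} = \sqrt{1250850 + \frac{50}{37}} = \sqrt{\frac{46281500}{37}} = \frac{10 \sqrt{17124155}}{37}$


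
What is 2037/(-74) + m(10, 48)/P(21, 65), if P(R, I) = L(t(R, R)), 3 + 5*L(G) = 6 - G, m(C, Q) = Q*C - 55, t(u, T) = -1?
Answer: 74551/148 ≈ 503.72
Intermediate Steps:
m(C, Q) = -55 + C*Q (m(C, Q) = C*Q - 55 = -55 + C*Q)
L(G) = 3/5 - G/5 (L(G) = -3/5 + (6 - G)/5 = -3/5 + (6/5 - G/5) = 3/5 - G/5)
P(R, I) = 4/5 (P(R, I) = 3/5 - 1/5*(-1) = 3/5 + 1/5 = 4/5)
2037/(-74) + m(10, 48)/P(21, 65) = 2037/(-74) + (-55 + 10*48)/(4/5) = 2037*(-1/74) + (-55 + 480)*(5/4) = -2037/74 + 425*(5/4) = -2037/74 + 2125/4 = 74551/148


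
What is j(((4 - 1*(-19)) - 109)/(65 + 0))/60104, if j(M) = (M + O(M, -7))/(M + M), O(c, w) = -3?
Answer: 281/10337888 ≈ 2.7182e-5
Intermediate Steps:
j(M) = (-3 + M)/(2*M) (j(M) = (M - 3)/(M + M) = (-3 + M)/((2*M)) = (-3 + M)*(1/(2*M)) = (-3 + M)/(2*M))
j(((4 - 1*(-19)) - 109)/(65 + 0))/60104 = ((-3 + ((4 - 1*(-19)) - 109)/(65 + 0))/(2*((((4 - 1*(-19)) - 109)/(65 + 0)))))/60104 = ((-3 + ((4 + 19) - 109)/65)/(2*((((4 + 19) - 109)/65))))*(1/60104) = ((-3 + (23 - 109)*(1/65))/(2*(((23 - 109)*(1/65)))))*(1/60104) = ((-3 - 86*1/65)/(2*((-86*1/65))))*(1/60104) = ((-3 - 86/65)/(2*(-86/65)))*(1/60104) = ((1/2)*(-65/86)*(-281/65))*(1/60104) = (281/172)*(1/60104) = 281/10337888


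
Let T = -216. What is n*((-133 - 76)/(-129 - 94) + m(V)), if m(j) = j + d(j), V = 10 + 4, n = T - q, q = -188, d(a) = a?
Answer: -180684/223 ≈ -810.24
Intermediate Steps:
n = -28 (n = -216 - 1*(-188) = -216 + 188 = -28)
V = 14
m(j) = 2*j (m(j) = j + j = 2*j)
n*((-133 - 76)/(-129 - 94) + m(V)) = -28*((-133 - 76)/(-129 - 94) + 2*14) = -28*(-209/(-223) + 28) = -28*(-209*(-1/223) + 28) = -28*(209/223 + 28) = -28*6453/223 = -180684/223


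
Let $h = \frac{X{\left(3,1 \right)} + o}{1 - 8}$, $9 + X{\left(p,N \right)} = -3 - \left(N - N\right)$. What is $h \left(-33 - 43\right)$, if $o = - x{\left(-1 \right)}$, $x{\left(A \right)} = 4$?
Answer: $- \frac{1216}{7} \approx -173.71$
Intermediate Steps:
$o = -4$ ($o = \left(-1\right) 4 = -4$)
$X{\left(p,N \right)} = -12$ ($X{\left(p,N \right)} = -9 - 3 = -12$)
$h = \frac{16}{7}$ ($h = \frac{-12 - 4}{1 - 8} = - \frac{16}{-7} = \left(-16\right) \left(- \frac{1}{7}\right) = \frac{16}{7} \approx 2.2857$)
$h \left(-33 - 43\right) = \frac{16 \left(-33 - 43\right)}{7} = \frac{16}{7} \left(-76\right) = - \frac{1216}{7}$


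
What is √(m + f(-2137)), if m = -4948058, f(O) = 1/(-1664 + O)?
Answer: I*√71487567712659/3801 ≈ 2224.4*I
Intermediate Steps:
√(m + f(-2137)) = √(-4948058 + 1/(-1664 - 2137)) = √(-4948058 + 1/(-3801)) = √(-4948058 - 1/3801) = √(-18807568459/3801) = I*√71487567712659/3801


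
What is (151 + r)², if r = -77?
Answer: 5476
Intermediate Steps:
(151 + r)² = (151 - 77)² = 74² = 5476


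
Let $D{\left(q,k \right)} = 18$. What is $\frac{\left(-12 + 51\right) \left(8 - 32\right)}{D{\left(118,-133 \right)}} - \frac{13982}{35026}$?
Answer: $- \frac{917667}{17513} \approx -52.399$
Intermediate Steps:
$\frac{\left(-12 + 51\right) \left(8 - 32\right)}{D{\left(118,-133 \right)}} - \frac{13982}{35026} = \frac{\left(-12 + 51\right) \left(8 - 32\right)}{18} - \frac{13982}{35026} = 39 \left(-24\right) \frac{1}{18} - \frac{6991}{17513} = \left(-936\right) \frac{1}{18} - \frac{6991}{17513} = -52 - \frac{6991}{17513} = - \frac{917667}{17513}$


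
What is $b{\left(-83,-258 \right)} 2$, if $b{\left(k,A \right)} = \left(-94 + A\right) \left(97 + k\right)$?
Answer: $-9856$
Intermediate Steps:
$b{\left(-83,-258 \right)} 2 = \left(-9118 - -7802 + 97 \left(-258\right) - -21414\right) 2 = \left(-9118 + 7802 - 25026 + 21414\right) 2 = \left(-4928\right) 2 = -9856$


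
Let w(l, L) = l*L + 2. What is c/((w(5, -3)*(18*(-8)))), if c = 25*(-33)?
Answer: -275/624 ≈ -0.44071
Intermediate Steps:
w(l, L) = 2 + L*l (w(l, L) = L*l + 2 = 2 + L*l)
c = -825
c/((w(5, -3)*(18*(-8)))) = -825*(-1/(144*(2 - 3*5))) = -825*(-1/(144*(2 - 15))) = -825/((-13*(-144))) = -825/1872 = -825*1/1872 = -275/624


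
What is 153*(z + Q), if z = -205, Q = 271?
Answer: 10098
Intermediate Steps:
153*(z + Q) = 153*(-205 + 271) = 153*66 = 10098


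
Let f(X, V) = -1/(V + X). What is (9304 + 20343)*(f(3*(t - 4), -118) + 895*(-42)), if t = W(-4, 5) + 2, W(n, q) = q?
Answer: -121472919923/109 ≈ -1.1144e+9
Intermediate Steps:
t = 7 (t = 5 + 2 = 7)
(9304 + 20343)*(f(3*(t - 4), -118) + 895*(-42)) = (9304 + 20343)*(-1/(-118 + 3*(7 - 4)) + 895*(-42)) = 29647*(-1/(-118 + 3*3) - 37590) = 29647*(-1/(-118 + 9) - 37590) = 29647*(-1/(-109) - 37590) = 29647*(-1*(-1/109) - 37590) = 29647*(1/109 - 37590) = 29647*(-4097309/109) = -121472919923/109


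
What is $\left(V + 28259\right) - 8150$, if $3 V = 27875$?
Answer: $\frac{88202}{3} \approx 29401.0$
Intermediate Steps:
$V = \frac{27875}{3}$ ($V = \frac{1}{3} \cdot 27875 = \frac{27875}{3} \approx 9291.7$)
$\left(V + 28259\right) - 8150 = \left(\frac{27875}{3} + 28259\right) - 8150 = \frac{112652}{3} - 8150 = \frac{88202}{3}$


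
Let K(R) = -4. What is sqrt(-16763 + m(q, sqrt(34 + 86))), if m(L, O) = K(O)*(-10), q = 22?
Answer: I*sqrt(16723) ≈ 129.32*I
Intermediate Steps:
m(L, O) = 40 (m(L, O) = -4*(-10) = 40)
sqrt(-16763 + m(q, sqrt(34 + 86))) = sqrt(-16763 + 40) = sqrt(-16723) = I*sqrt(16723)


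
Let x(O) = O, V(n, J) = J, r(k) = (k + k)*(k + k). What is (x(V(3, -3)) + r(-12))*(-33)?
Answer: -18909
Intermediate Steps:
r(k) = 4*k² (r(k) = (2*k)*(2*k) = 4*k²)
(x(V(3, -3)) + r(-12))*(-33) = (-3 + 4*(-12)²)*(-33) = (-3 + 4*144)*(-33) = (-3 + 576)*(-33) = 573*(-33) = -18909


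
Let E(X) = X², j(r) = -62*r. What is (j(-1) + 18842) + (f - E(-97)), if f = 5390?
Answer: 14885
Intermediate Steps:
(j(-1) + 18842) + (f - E(-97)) = (-62*(-1) + 18842) + (5390 - 1*(-97)²) = (62 + 18842) + (5390 - 1*9409) = 18904 + (5390 - 9409) = 18904 - 4019 = 14885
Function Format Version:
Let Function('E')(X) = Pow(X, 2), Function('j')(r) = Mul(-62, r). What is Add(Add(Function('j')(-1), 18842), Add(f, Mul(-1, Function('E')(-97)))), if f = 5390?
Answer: 14885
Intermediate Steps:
Add(Add(Function('j')(-1), 18842), Add(f, Mul(-1, Function('E')(-97)))) = Add(Add(Mul(-62, -1), 18842), Add(5390, Mul(-1, Pow(-97, 2)))) = Add(Add(62, 18842), Add(5390, Mul(-1, 9409))) = Add(18904, Add(5390, -9409)) = Add(18904, -4019) = 14885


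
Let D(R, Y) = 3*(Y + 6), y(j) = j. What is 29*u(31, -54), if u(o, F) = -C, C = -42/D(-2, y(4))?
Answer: 203/5 ≈ 40.600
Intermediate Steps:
D(R, Y) = 18 + 3*Y (D(R, Y) = 3*(6 + Y) = 18 + 3*Y)
C = -7/5 (C = -42/(18 + 3*4) = -42/(18 + 12) = -42/30 = -42*1/30 = -7/5 ≈ -1.4000)
u(o, F) = 7/5 (u(o, F) = -1*(-7/5) = 7/5)
29*u(31, -54) = 29*(7/5) = 203/5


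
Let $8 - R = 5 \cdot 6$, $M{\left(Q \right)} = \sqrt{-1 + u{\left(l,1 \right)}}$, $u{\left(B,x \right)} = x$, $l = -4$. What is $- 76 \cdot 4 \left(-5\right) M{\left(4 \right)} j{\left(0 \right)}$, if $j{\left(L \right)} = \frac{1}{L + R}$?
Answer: $0$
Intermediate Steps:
$M{\left(Q \right)} = 0$ ($M{\left(Q \right)} = \sqrt{-1 + 1} = \sqrt{0} = 0$)
$R = -22$ ($R = 8 - 5 \cdot 6 = 8 - 30 = -22$)
$j{\left(L \right)} = \frac{1}{-22 + L}$ ($j{\left(L \right)} = \frac{1}{L - 22} = \frac{1}{-22 + L}$)
$- 76 \cdot 4 \left(-5\right) M{\left(4 \right)} j{\left(0 \right)} = \frac{\left(-76\right) 4 \left(-5\right) 0}{-22 + 0} = \frac{\left(-76\right) \left(\left(-20\right) 0\right)}{-22} = \left(-76\right) 0 \left(- \frac{1}{22}\right) = 0 \left(- \frac{1}{22}\right) = 0$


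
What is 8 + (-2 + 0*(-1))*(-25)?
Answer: 58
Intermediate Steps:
8 + (-2 + 0*(-1))*(-25) = 8 + (-2 + 0)*(-25) = 8 - 2*(-25) = 8 + 50 = 58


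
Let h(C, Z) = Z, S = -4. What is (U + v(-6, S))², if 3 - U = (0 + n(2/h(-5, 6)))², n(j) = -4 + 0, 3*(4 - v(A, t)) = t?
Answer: 529/9 ≈ 58.778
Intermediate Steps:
v(A, t) = 4 - t/3
n(j) = -4
U = -13 (U = 3 - (0 - 4)² = 3 - 1*(-4)² = 3 - 1*16 = 3 - 16 = -13)
(U + v(-6, S))² = (-13 + (4 - ⅓*(-4)))² = (-13 + (4 + 4/3))² = (-13 + 16/3)² = (-23/3)² = 529/9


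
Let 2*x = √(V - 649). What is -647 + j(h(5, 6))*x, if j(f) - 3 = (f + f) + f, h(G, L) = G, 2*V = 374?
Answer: -647 + 9*I*√462 ≈ -647.0 + 193.45*I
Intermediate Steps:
V = 187 (V = (½)*374 = 187)
j(f) = 3 + 3*f (j(f) = 3 + ((f + f) + f) = 3 + (2*f + f) = 3 + 3*f)
x = I*√462/2 (x = √(187 - 649)/2 = √(-462)/2 = (I*√462)/2 = I*√462/2 ≈ 10.747*I)
-647 + j(h(5, 6))*x = -647 + (3 + 3*5)*(I*√462/2) = -647 + (3 + 15)*(I*√462/2) = -647 + 18*(I*√462/2) = -647 + 9*I*√462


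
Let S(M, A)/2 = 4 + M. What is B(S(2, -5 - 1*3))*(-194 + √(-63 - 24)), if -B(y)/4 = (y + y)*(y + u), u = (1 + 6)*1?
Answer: 353856 - 1824*I*√87 ≈ 3.5386e+5 - 17013.0*I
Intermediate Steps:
u = 7 (u = 7*1 = 7)
S(M, A) = 8 + 2*M (S(M, A) = 2*(4 + M) = 8 + 2*M)
B(y) = -8*y*(7 + y) (B(y) = -4*(y + y)*(y + 7) = -4*2*y*(7 + y) = -8*y*(7 + y))
B(S(2, -5 - 1*3))*(-194 + √(-63 - 24)) = (-8*(8 + 2*2)*(7 + (8 + 2*2)))*(-194 + √(-63 - 24)) = (-8*(8 + 4)*(7 + (8 + 4)))*(-194 + √(-87)) = (-8*12*(7 + 12))*(-194 + I*√87) = (-8*12*19)*(-194 + I*√87) = -1824*(-194 + I*√87) = 353856 - 1824*I*√87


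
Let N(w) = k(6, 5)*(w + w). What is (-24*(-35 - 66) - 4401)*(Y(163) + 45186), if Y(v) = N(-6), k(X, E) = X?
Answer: -89190378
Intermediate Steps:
N(w) = 12*w (N(w) = 6*(w + w) = 6*(2*w) = 12*w)
Y(v) = -72 (Y(v) = 12*(-6) = -72)
(-24*(-35 - 66) - 4401)*(Y(163) + 45186) = (-24*(-35 - 66) - 4401)*(-72 + 45186) = (-24*(-101) - 4401)*45114 = (2424 - 4401)*45114 = -1977*45114 = -89190378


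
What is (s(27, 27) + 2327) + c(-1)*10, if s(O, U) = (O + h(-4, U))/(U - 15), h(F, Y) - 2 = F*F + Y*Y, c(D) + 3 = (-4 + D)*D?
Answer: 4823/2 ≈ 2411.5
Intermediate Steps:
c(D) = -3 + D*(-4 + D) (c(D) = -3 + (-4 + D)*D = -3 + D*(-4 + D))
h(F, Y) = 2 + F² + Y² (h(F, Y) = 2 + (F*F + Y*Y) = 2 + (F² + Y²) = 2 + F² + Y²)
s(O, U) = (18 + O + U²)/(-15 + U) (s(O, U) = (O + (2 + (-4)² + U²))/(U - 15) = (O + (2 + 16 + U²))/(-15 + U) = (O + (18 + U²))/(-15 + U) = (18 + O + U²)/(-15 + U))
(s(27, 27) + 2327) + c(-1)*10 = ((18 + 27 + 27²)/(-15 + 27) + 2327) + (-3 + (-1)² - 4*(-1))*10 = ((18 + 27 + 729)/12 + 2327) + (-3 + 1 + 4)*10 = ((1/12)*774 + 2327) + 2*10 = (129/2 + 2327) + 20 = 4783/2 + 20 = 4823/2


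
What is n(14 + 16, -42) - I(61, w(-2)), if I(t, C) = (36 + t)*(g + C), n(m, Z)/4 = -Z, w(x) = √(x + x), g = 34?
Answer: -3130 - 194*I ≈ -3130.0 - 194.0*I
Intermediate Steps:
w(x) = √2*√x (w(x) = √(2*x) = √2*√x)
n(m, Z) = -4*Z (n(m, Z) = 4*(-Z) = -4*Z)
I(t, C) = (34 + C)*(36 + t) (I(t, C) = (36 + t)*(34 + C) = (34 + C)*(36 + t))
n(14 + 16, -42) - I(61, w(-2)) = -4*(-42) - (1224 + 34*61 + 36*(√2*√(-2)) + (√2*√(-2))*61) = 168 - (1224 + 2074 + 36*(√2*(I*√2)) + (√2*(I*√2))*61) = 168 - (1224 + 2074 + 36*(2*I) + (2*I)*61) = 168 - (1224 + 2074 + 72*I + 122*I) = 168 - (3298 + 194*I) = 168 + (-3298 - 194*I) = -3130 - 194*I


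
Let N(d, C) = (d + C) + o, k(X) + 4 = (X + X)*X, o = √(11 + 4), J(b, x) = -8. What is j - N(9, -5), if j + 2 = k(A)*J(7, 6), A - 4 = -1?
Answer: -118 - √15 ≈ -121.87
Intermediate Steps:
A = 3 (A = 4 - 1 = 3)
o = √15 ≈ 3.8730
k(X) = -4 + 2*X² (k(X) = -4 + (X + X)*X = -4 + (2*X)*X = -4 + 2*X²)
N(d, C) = C + d + √15 (N(d, C) = (d + C) + √15 = (C + d) + √15 = C + d + √15)
j = -114 (j = -2 + (-4 + 2*3²)*(-8) = -2 + (-4 + 2*9)*(-8) = -2 + (-4 + 18)*(-8) = -2 + 14*(-8) = -2 - 112 = -114)
j - N(9, -5) = -114 - (-5 + 9 + √15) = -114 - (4 + √15) = -114 + (-4 - √15) = -118 - √15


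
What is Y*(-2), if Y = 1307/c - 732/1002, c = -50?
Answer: 224369/4175 ≈ 53.741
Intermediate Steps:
Y = -224369/8350 (Y = 1307/(-50) - 732/1002 = 1307*(-1/50) - 732*1/1002 = -1307/50 - 122/167 = -224369/8350 ≈ -26.871)
Y*(-2) = -224369/8350*(-2) = 224369/4175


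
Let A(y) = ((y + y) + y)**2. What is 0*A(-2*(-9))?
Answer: 0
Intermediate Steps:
A(y) = 9*y**2 (A(y) = (2*y + y)**2 = (3*y)**2 = 9*y**2)
0*A(-2*(-9)) = 0*(9*(-2*(-9))**2) = 0*(9*18**2) = 0*(9*324) = 0*2916 = 0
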